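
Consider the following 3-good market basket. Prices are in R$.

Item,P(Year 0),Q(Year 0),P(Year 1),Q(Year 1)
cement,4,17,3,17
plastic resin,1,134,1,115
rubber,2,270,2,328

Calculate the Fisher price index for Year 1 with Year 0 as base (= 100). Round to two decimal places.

Laspeyres component (base-period weights):
ΣP(Year 1)Q(Year 0) = 3×17 + 1×134 + 2×270 = 51 + 134 + 540 = 725
ΣP(Year 0)Q(Year 0) = 4×17 + 1×134 + 2×270 = 68 + 134 + 540 = 742
L = 725 / 742 × 100 = 97.7089
Paasche component (current-period weights):
ΣP(Year 1)Q(Year 1) = 3×17 + 1×115 + 2×328 = 51 + 115 + 656 = 822
ΣP(Year 0)Q(Year 1) = 4×17 + 1×115 + 2×328 = 68 + 115 + 656 = 839
P = 822 / 839 × 100 = 97.9738
Fisher = √(L × P) = √(97.7089 × 97.9738) = 97.8412

97.84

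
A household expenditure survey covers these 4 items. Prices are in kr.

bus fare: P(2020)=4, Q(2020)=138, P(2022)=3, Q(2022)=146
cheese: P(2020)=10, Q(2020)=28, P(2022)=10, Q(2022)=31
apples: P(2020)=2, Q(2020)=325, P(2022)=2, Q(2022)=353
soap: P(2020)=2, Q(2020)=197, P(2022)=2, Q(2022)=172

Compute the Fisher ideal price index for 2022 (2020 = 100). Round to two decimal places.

92.57

Laspeyres component (base-period weights):
ΣP(2022)Q(2020) = 3×138 + 10×28 + 2×325 + 2×197 = 414 + 280 + 650 + 394 = 1738
ΣP(2020)Q(2020) = 4×138 + 10×28 + 2×325 + 2×197 = 552 + 280 + 650 + 394 = 1876
L = 1738 / 1876 × 100 = 92.6439
Paasche component (current-period weights):
ΣP(2022)Q(2022) = 3×146 + 10×31 + 2×353 + 2×172 = 438 + 310 + 706 + 344 = 1798
ΣP(2020)Q(2022) = 4×146 + 10×31 + 2×353 + 2×172 = 584 + 310 + 706 + 344 = 1944
P = 1798 / 1944 × 100 = 92.4897
Fisher = √(L × P) = √(92.6439 × 92.4897) = 92.5668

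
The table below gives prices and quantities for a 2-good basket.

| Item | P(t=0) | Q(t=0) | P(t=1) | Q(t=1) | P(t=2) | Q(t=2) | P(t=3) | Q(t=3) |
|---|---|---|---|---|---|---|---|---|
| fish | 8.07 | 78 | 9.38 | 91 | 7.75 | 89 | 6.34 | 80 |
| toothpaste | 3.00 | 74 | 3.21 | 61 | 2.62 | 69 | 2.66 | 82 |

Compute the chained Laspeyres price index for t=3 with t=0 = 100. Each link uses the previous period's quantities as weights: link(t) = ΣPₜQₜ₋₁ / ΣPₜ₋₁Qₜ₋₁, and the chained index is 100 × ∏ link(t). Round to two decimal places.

Link t=0→t=1:
ΣP(t=1)Q(t=0) = 9.38×78 + 3.21×74 = 731.64 + 237.54 = 969.18
ΣP(t=0)Q(t=0) = 8.07×78 + 3.00×74 = 629.46 + 222 = 851.46
link = 969.18/851.46 = 1.138257
Link t=1→t=2:
ΣP(t=2)Q(t=1) = 7.75×91 + 2.62×61 = 705.25 + 159.82 = 865.07
ΣP(t=1)Q(t=1) = 9.38×91 + 3.21×61 = 853.58 + 195.81 = 1049.39
link = 865.07/1049.39 = 0.824355
Link t=2→t=3:
ΣP(t=3)Q(t=2) = 6.34×89 + 2.66×69 = 564.26 + 183.54 = 747.8
ΣP(t=2)Q(t=2) = 7.75×89 + 2.62×69 = 689.75 + 180.78 = 870.53
link = 747.8/870.53 = 0.859017
Chained index = 100 × 1.138257 × 0.824355 × 0.859017 = 80.6039

80.60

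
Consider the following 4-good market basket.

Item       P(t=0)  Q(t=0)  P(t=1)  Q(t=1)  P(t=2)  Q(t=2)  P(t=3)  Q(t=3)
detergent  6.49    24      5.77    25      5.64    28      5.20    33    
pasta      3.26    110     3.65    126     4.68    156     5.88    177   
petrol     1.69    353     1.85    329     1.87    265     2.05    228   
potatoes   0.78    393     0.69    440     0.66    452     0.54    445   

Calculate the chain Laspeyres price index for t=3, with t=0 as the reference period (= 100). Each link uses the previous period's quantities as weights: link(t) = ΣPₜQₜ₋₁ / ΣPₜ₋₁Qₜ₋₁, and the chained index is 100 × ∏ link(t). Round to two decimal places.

Link t=0→t=1:
ΣP(t=1)Q(t=0) = 5.77×24 + 3.65×110 + 1.85×353 + 0.69×393 = 138.48 + 401.5 + 653.05 + 271.17 = 1464.2
ΣP(t=0)Q(t=0) = 6.49×24 + 3.26×110 + 1.69×353 + 0.78×393 = 155.76 + 358.6 + 596.57 + 306.54 = 1417.47
link = 1464.2/1417.47 = 1.032967
Link t=1→t=2:
ΣP(t=2)Q(t=1) = 5.64×25 + 4.68×126 + 1.87×329 + 0.66×440 = 141 + 589.68 + 615.23 + 290.4 = 1636.31
ΣP(t=1)Q(t=1) = 5.77×25 + 3.65×126 + 1.85×329 + 0.69×440 = 144.25 + 459.9 + 608.65 + 303.6 = 1516.4
link = 1636.31/1516.4 = 1.079075
Link t=2→t=3:
ΣP(t=3)Q(t=2) = 5.20×28 + 5.88×156 + 2.05×265 + 0.54×452 = 145.6 + 917.28 + 543.25 + 244.08 = 1850.21
ΣP(t=2)Q(t=2) = 5.64×28 + 4.68×156 + 1.87×265 + 0.66×452 = 157.92 + 730.08 + 495.55 + 298.32 = 1681.87
link = 1850.21/1681.87 = 1.100091
Chained index = 100 × 1.032967 × 1.079075 × 1.100091 = 122.6216

122.62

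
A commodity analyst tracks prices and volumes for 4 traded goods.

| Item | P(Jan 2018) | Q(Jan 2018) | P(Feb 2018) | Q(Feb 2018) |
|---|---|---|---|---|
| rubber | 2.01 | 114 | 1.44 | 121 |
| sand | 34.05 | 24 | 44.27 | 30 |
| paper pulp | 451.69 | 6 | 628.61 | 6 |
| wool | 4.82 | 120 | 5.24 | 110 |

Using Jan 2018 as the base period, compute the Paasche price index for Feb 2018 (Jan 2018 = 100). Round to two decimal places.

Paasche price index uses current-period quantities as weights.
ΣP(Feb 2018)·Q(Feb 2018) = 1.44×121 + 44.27×30 + 628.61×6 + 5.24×110 = 174.24 + 1328.1 + 3771.66 + 576.4 = 5850.4
ΣP(Jan 2018)·Q(Feb 2018) = 2.01×121 + 34.05×30 + 451.69×6 + 4.82×110 = 243.21 + 1021.5 + 2710.14 + 530.2 = 4505.05
Index = 5850.4 / 4505.05 × 100 = 129.8632

129.86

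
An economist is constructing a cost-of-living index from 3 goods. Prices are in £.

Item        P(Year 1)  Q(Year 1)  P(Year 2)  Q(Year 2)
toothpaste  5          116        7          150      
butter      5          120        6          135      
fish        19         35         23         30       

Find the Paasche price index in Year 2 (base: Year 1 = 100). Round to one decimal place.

Paasche price index uses current-period quantities as weights.
ΣP(Year 2)·Q(Year 2) = 7×150 + 6×135 + 23×30 = 1050 + 810 + 690 = 2550
ΣP(Year 1)·Q(Year 2) = 5×150 + 5×135 + 19×30 = 750 + 675 + 570 = 1995
Index = 2550 / 1995 × 100 = 127.8195

127.8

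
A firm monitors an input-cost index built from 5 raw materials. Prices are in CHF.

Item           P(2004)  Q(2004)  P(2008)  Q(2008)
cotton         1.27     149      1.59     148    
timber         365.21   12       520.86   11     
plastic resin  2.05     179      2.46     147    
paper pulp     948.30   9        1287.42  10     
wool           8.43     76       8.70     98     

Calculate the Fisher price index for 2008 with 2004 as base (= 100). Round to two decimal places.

135.61

Laspeyres component (base-period weights):
ΣP(2008)Q(2004) = 1.59×149 + 520.86×12 + 2.46×179 + 1287.42×9 + 8.70×76 = 236.91 + 6250.32 + 440.34 + 11586.78 + 661.2 = 19175.55
ΣP(2004)Q(2004) = 1.27×149 + 365.21×12 + 2.05×179 + 948.30×9 + 8.43×76 = 189.23 + 4382.52 + 366.95 + 8534.7 + 640.68 = 14114.08
L = 19175.55 / 14114.08 × 100 = 135.8611
Paasche component (current-period weights):
ΣP(2008)Q(2008) = 1.59×148 + 520.86×11 + 2.46×147 + 1287.42×10 + 8.70×98 = 235.32 + 5729.46 + 361.62 + 12874.2 + 852.6 = 20053.2
ΣP(2004)Q(2008) = 1.27×148 + 365.21×11 + 2.05×147 + 948.30×10 + 8.43×98 = 187.96 + 4017.31 + 301.35 + 9483 + 826.14 = 14815.76
P = 20053.2 / 14815.76 × 100 = 135.3505
Fisher = √(L × P) = √(135.8611 × 135.3505) = 135.6056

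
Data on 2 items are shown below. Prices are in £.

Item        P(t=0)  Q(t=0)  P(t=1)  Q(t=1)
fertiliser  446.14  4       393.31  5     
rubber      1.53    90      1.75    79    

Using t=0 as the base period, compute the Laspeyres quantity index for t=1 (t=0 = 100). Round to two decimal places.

Laspeyres quantity index uses base-period prices as weights.
ΣP(t=0)·Q(t=1) = 446.14×5 + 1.53×79 = 2230.7 + 120.87 = 2351.57
ΣP(t=0)·Q(t=0) = 446.14×4 + 1.53×90 = 1784.56 + 137.7 = 1922.26
Index = 2351.57 / 1922.26 × 100 = 122.3336

122.33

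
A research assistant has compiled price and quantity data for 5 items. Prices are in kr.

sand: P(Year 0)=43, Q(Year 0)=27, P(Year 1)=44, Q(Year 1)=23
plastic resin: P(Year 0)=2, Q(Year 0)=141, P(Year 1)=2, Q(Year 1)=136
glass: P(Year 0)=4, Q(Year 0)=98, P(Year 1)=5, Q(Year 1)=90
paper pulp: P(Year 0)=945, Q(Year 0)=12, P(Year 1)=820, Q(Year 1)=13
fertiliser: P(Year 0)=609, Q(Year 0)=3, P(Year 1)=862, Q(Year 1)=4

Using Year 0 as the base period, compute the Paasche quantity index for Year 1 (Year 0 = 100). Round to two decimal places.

Paasche quantity index uses current-period prices as weights.
ΣP(Year 1)·Q(Year 1) = 44×23 + 2×136 + 5×90 + 820×13 + 862×4 = 1012 + 272 + 450 + 10660 + 3448 = 15842
ΣP(Year 1)·Q(Year 0) = 44×27 + 2×141 + 5×98 + 820×12 + 862×3 = 1188 + 282 + 490 + 9840 + 2586 = 14386
Index = 15842 / 14386 × 100 = 110.1210

110.12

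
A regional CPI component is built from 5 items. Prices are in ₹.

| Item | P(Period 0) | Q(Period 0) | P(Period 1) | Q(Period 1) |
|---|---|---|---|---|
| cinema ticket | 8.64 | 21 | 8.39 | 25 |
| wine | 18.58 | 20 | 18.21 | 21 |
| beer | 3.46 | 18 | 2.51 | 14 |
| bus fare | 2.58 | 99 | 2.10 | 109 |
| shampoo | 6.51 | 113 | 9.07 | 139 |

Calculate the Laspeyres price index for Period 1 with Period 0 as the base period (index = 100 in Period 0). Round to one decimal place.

Laspeyres price index uses base-period quantities as weights.
ΣP(Period 1)·Q(Period 0) = 8.39×21 + 18.21×20 + 2.51×18 + 2.10×99 + 9.07×113 = 176.19 + 364.2 + 45.18 + 207.9 + 1024.91 = 1818.38
ΣP(Period 0)·Q(Period 0) = 8.64×21 + 18.58×20 + 3.46×18 + 2.58×99 + 6.51×113 = 181.44 + 371.6 + 62.28 + 255.42 + 735.63 = 1606.37
Index = 1818.38 / 1606.37 × 100 = 113.1981

113.2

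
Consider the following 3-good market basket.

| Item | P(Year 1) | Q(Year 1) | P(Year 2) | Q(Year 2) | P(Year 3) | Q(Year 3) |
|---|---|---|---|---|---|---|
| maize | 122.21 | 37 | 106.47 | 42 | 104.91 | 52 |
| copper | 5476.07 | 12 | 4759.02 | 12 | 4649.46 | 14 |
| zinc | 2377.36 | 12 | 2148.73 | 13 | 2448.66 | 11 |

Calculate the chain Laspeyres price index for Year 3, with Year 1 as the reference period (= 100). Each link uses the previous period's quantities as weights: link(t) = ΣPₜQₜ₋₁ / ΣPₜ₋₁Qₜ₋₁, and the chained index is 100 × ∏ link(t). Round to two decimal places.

Link Year 1→Year 2:
ΣP(Year 2)Q(Year 1) = 106.47×37 + 4759.02×12 + 2148.73×12 = 3939.39 + 57108.24 + 25784.76 = 86832.39
ΣP(Year 1)Q(Year 1) = 122.21×37 + 5476.07×12 + 2377.36×12 = 4521.77 + 65712.84 + 28528.32 = 98762.93
link = 86832.39/98762.93 = 0.879200
Link Year 2→Year 3:
ΣP(Year 3)Q(Year 2) = 104.91×42 + 4649.46×12 + 2448.66×13 = 4406.22 + 55793.52 + 31832.58 = 92032.32
ΣP(Year 2)Q(Year 2) = 106.47×42 + 4759.02×12 + 2148.73×13 = 4471.74 + 57108.24 + 27933.49 = 89513.47
link = 92032.32/89513.47 = 1.028139
Chained index = 100 × 0.879200 × 1.028139 = 90.3940

90.39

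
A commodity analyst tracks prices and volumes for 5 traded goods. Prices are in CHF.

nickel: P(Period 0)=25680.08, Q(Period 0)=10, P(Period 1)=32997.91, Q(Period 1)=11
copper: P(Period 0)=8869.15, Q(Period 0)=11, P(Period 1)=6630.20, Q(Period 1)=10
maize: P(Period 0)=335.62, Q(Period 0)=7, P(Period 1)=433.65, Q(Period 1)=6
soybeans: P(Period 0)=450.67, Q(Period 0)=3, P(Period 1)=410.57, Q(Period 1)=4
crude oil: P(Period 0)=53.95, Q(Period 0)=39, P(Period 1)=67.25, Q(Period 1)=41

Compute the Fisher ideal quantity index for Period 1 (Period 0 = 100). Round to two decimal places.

105.59

Laspeyres component (base-period weights):
ΣP(Period 0)Q(Period 1) = 25680.08×11 + 8869.15×10 + 335.62×6 + 450.67×4 + 53.95×41 = 282480.88 + 88691.5 + 2013.72 + 1802.68 + 2211.95 = 377200.73
ΣP(Period 0)Q(Period 0) = 25680.08×10 + 8869.15×11 + 335.62×7 + 450.67×3 + 53.95×39 = 256800.8 + 97560.65 + 2349.34 + 1352.01 + 2104.05 = 360166.85
L = 377200.73 / 360166.85 × 100 = 104.7294
Paasche component (current-period weights):
ΣP(Period 1)Q(Period 1) = 32997.91×11 + 6630.20×10 + 433.65×6 + 410.57×4 + 67.25×41 = 362977.01 + 66302 + 2601.9 + 1642.28 + 2757.25 = 436280.44
ΣP(Period 1)Q(Period 0) = 32997.91×10 + 6630.20×11 + 433.65×7 + 410.57×3 + 67.25×39 = 329979.1 + 72932.2 + 3035.55 + 1231.71 + 2622.75 = 409801.31
P = 436280.44 / 409801.31 × 100 = 106.4615
Fisher = √(L × P) = √(104.7294 × 106.4615) = 105.5919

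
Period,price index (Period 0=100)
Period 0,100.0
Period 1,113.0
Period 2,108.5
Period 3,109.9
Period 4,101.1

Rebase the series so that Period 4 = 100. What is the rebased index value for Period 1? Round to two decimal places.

111.77

Rebased(Period 1) = 113.0 / 101.1 × 100 = 111.7705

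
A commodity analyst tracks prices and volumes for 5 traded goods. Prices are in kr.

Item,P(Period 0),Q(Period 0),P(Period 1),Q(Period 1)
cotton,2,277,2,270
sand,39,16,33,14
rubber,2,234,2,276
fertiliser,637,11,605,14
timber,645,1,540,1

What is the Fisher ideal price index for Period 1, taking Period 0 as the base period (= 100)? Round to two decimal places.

94.18

Laspeyres component (base-period weights):
ΣP(Period 1)Q(Period 0) = 2×277 + 33×16 + 2×234 + 605×11 + 540×1 = 554 + 528 + 468 + 6655 + 540 = 8745
ΣP(Period 0)Q(Period 0) = 2×277 + 39×16 + 2×234 + 637×11 + 645×1 = 554 + 624 + 468 + 7007 + 645 = 9298
L = 8745 / 9298 × 100 = 94.0525
Paasche component (current-period weights):
ΣP(Period 1)Q(Period 1) = 2×270 + 33×14 + 2×276 + 605×14 + 540×1 = 540 + 462 + 552 + 8470 + 540 = 10564
ΣP(Period 0)Q(Period 1) = 2×270 + 39×14 + 2×276 + 637×14 + 645×1 = 540 + 546 + 552 + 8918 + 645 = 11201
P = 10564 / 11201 × 100 = 94.3130
Fisher = √(L × P) = √(94.0525 × 94.3130) = 94.1827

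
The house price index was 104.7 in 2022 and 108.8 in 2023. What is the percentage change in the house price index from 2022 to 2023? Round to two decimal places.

Change = (108.8 − 104.7) / 104.7 × 100
       = 4.1 / 104.7 × 100 = 3.9160%

3.92%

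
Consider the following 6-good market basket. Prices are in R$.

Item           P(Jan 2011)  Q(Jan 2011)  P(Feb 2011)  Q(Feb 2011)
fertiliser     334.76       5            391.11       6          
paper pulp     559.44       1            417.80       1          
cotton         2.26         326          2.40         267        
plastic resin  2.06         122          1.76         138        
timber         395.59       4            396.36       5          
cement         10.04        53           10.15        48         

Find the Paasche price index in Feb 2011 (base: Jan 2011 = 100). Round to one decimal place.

Paasche price index uses current-period quantities as weights.
ΣP(Feb 2011)·Q(Feb 2011) = 391.11×6 + 417.80×1 + 2.40×267 + 1.76×138 + 396.36×5 + 10.15×48 = 2346.66 + 417.8 + 640.8 + 242.88 + 1981.8 + 487.2 = 6117.14
ΣP(Jan 2011)·Q(Feb 2011) = 334.76×6 + 559.44×1 + 2.26×267 + 2.06×138 + 395.59×5 + 10.04×48 = 2008.56 + 559.44 + 603.42 + 284.28 + 1977.95 + 481.92 = 5915.57
Index = 6117.14 / 5915.57 × 100 = 103.4074

103.4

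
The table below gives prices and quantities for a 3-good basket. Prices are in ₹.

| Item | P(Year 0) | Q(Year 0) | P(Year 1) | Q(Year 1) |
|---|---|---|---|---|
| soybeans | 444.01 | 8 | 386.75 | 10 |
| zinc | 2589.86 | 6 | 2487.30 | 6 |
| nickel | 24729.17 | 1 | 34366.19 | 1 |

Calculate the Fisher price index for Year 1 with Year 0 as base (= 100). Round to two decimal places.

119.22

Laspeyres component (base-period weights):
ΣP(Year 1)Q(Year 0) = 386.75×8 + 2487.30×6 + 34366.19×1 = 3094 + 14923.8 + 34366.19 = 52383.99
ΣP(Year 0)Q(Year 0) = 444.01×8 + 2589.86×6 + 24729.17×1 = 3552.08 + 15539.16 + 24729.17 = 43820.41
L = 52383.99 / 43820.41 × 100 = 119.5424
Paasche component (current-period weights):
ΣP(Year 1)Q(Year 1) = 386.75×10 + 2487.30×6 + 34366.19×1 = 3867.5 + 14923.8 + 34366.19 = 53157.49
ΣP(Year 0)Q(Year 1) = 444.01×10 + 2589.86×6 + 24729.17×1 = 4440.1 + 15539.16 + 24729.17 = 44708.43
P = 53157.49 / 44708.43 × 100 = 118.8981
Fisher = √(L × P) = √(119.5424 × 118.8981) = 119.2199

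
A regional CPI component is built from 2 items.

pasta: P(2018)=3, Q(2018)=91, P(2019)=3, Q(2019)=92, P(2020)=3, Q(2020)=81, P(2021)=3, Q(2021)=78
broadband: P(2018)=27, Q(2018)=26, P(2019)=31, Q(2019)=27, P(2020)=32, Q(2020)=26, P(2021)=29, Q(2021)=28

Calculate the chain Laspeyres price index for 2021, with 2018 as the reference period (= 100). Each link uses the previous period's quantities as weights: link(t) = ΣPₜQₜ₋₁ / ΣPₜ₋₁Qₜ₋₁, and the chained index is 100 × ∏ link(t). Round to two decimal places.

105.13

Link 2018→2019:
ΣP(2019)Q(2018) = 3×91 + 31×26 = 273 + 806 = 1079
ΣP(2018)Q(2018) = 3×91 + 27×26 = 273 + 702 = 975
link = 1079/975 = 1.106667
Link 2019→2020:
ΣP(2020)Q(2019) = 3×92 + 32×27 = 276 + 864 = 1140
ΣP(2019)Q(2019) = 3×92 + 31×27 = 276 + 837 = 1113
link = 1140/1113 = 1.024259
Link 2020→2021:
ΣP(2021)Q(2020) = 3×81 + 29×26 = 243 + 754 = 997
ΣP(2020)Q(2020) = 3×81 + 32×26 = 243 + 832 = 1075
link = 997/1075 = 0.927442
Chained index = 100 × 1.106667 × 1.024259 × 0.927442 = 105.1267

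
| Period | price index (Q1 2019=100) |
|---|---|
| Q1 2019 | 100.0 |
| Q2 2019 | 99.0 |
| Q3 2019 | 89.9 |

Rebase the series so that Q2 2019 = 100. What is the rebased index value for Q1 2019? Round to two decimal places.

101.01

Rebased(Q1 2019) = 100.0 / 99.0 × 100 = 101.0101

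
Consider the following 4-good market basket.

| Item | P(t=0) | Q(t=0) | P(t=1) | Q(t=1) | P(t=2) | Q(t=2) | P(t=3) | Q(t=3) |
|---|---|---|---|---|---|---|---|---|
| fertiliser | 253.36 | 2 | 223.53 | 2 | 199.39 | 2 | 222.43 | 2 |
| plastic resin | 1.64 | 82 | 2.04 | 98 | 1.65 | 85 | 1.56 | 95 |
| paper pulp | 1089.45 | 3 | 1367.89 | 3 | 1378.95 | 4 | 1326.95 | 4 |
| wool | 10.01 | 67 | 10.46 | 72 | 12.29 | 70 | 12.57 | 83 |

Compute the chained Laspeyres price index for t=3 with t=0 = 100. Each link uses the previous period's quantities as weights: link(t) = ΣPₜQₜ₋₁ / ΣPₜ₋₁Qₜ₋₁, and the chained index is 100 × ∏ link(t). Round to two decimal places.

117.39

Link t=0→t=1:
ΣP(t=1)Q(t=0) = 223.53×2 + 2.04×82 + 1367.89×3 + 10.46×67 = 447.06 + 167.28 + 4103.67 + 700.82 = 5418.83
ΣP(t=0)Q(t=0) = 253.36×2 + 1.64×82 + 1089.45×3 + 10.01×67 = 506.72 + 134.48 + 3268.35 + 670.67 = 4580.22
link = 5418.83/4580.22 = 1.183094
Link t=1→t=2:
ΣP(t=2)Q(t=1) = 199.39×2 + 1.65×98 + 1378.95×3 + 12.29×72 = 398.78 + 161.7 + 4136.85 + 884.88 = 5582.21
ΣP(t=1)Q(t=1) = 223.53×2 + 2.04×98 + 1367.89×3 + 10.46×72 = 447.06 + 199.92 + 4103.67 + 753.12 = 5503.77
link = 5582.21/5503.77 = 1.014252
Link t=2→t=3:
ΣP(t=3)Q(t=2) = 222.43×2 + 1.56×85 + 1326.95×4 + 12.57×70 = 444.86 + 132.6 + 5307.8 + 879.9 = 6765.16
ΣP(t=2)Q(t=2) = 199.39×2 + 1.65×85 + 1378.95×4 + 12.29×70 = 398.78 + 140.25 + 5515.8 + 860.3 = 6915.13
link = 6765.16/6915.13 = 0.978313
Chained index = 100 × 1.183094 × 1.014252 × 0.978313 = 117.3932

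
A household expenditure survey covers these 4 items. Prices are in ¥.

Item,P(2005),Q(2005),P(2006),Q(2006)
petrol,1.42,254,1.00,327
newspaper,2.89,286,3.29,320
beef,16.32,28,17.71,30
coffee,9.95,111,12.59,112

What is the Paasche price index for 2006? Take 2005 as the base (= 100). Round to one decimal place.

Paasche price index uses current-period quantities as weights.
ΣP(2006)·Q(2006) = 1.00×327 + 3.29×320 + 17.71×30 + 12.59×112 = 327 + 1052.8 + 531.3 + 1410.08 = 3321.18
ΣP(2005)·Q(2006) = 1.42×327 + 2.89×320 + 16.32×30 + 9.95×112 = 464.34 + 924.8 + 489.6 + 1114.4 = 2993.14
Index = 3321.18 / 2993.14 × 100 = 110.9597

111.0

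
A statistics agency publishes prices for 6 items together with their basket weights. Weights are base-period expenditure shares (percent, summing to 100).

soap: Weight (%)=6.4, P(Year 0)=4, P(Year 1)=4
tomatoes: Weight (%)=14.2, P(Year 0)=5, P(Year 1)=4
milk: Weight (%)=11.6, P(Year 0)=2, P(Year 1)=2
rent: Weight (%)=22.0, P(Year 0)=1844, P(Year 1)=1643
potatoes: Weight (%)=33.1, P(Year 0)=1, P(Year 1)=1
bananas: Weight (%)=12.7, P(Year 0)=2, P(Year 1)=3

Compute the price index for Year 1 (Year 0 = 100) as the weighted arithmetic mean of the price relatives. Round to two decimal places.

101.11

soap: 6.4 × (4/4) = 6.4 × 1.000000 = 6.4000
tomatoes: 14.2 × (4/5) = 14.2 × 0.800000 = 11.3600
milk: 11.6 × (2/2) = 11.6 × 1.000000 = 11.6000
rent: 22.0 × (1643/1844) = 22.0 × 0.890998 = 19.6020
potatoes: 33.1 × (1/1) = 33.1 × 1.000000 = 33.1000
bananas: 12.7 × (3/2) = 12.7 × 1.500000 = 19.0500
Index = Σ wᵢ·(p₁ᵢ/p₀ᵢ) = 6.4000 + 11.3600 + 11.6000 + 19.6020 + 33.1000 + 19.0500 = 101.1120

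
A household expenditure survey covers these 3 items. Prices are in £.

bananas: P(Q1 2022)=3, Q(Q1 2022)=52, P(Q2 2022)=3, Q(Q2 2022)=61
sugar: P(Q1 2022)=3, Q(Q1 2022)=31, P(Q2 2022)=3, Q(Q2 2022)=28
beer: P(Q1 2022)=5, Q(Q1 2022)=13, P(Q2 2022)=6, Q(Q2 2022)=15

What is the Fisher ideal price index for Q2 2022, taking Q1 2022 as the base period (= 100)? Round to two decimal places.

104.26

Laspeyres component (base-period weights):
ΣP(Q2 2022)Q(Q1 2022) = 3×52 + 3×31 + 6×13 = 156 + 93 + 78 = 327
ΣP(Q1 2022)Q(Q1 2022) = 3×52 + 3×31 + 5×13 = 156 + 93 + 65 = 314
L = 327 / 314 × 100 = 104.1401
Paasche component (current-period weights):
ΣP(Q2 2022)Q(Q2 2022) = 3×61 + 3×28 + 6×15 = 183 + 84 + 90 = 357
ΣP(Q1 2022)Q(Q2 2022) = 3×61 + 3×28 + 5×15 = 183 + 84 + 75 = 342
P = 357 / 342 × 100 = 104.3860
Fisher = √(L × P) = √(104.1401 × 104.3860) = 104.2630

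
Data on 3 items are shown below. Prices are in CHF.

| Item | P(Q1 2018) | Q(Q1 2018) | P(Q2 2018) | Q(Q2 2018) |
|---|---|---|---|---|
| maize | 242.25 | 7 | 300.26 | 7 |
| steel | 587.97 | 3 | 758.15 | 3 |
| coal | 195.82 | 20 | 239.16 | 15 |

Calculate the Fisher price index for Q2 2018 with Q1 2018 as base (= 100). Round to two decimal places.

124.33

Laspeyres component (base-period weights):
ΣP(Q2 2018)Q(Q1 2018) = 300.26×7 + 758.15×3 + 239.16×20 = 2101.82 + 2274.45 + 4783.2 = 9159.47
ΣP(Q1 2018)Q(Q1 2018) = 242.25×7 + 587.97×3 + 195.82×20 = 1695.75 + 1763.91 + 3916.4 = 7376.06
L = 9159.47 / 7376.06 × 100 = 124.1784
Paasche component (current-period weights):
ΣP(Q2 2018)Q(Q2 2018) = 300.26×7 + 758.15×3 + 239.16×15 = 2101.82 + 2274.45 + 3587.4 = 7963.67
ΣP(Q1 2018)Q(Q2 2018) = 242.25×7 + 587.97×3 + 195.82×15 = 1695.75 + 1763.91 + 2937.3 = 6396.96
P = 7963.67 / 6396.96 × 100 = 124.4915
Fisher = √(L × P) = √(124.1784 × 124.4915) = 124.3348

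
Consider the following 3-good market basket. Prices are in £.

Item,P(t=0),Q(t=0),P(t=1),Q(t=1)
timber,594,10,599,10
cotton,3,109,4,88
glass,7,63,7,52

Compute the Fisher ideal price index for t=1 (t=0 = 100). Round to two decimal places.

Laspeyres component (base-period weights):
ΣP(t=1)Q(t=0) = 599×10 + 4×109 + 7×63 = 5990 + 436 + 441 = 6867
ΣP(t=0)Q(t=0) = 594×10 + 3×109 + 7×63 = 5940 + 327 + 441 = 6708
L = 6867 / 6708 × 100 = 102.3703
Paasche component (current-period weights):
ΣP(t=1)Q(t=1) = 599×10 + 4×88 + 7×52 = 5990 + 352 + 364 = 6706
ΣP(t=0)Q(t=1) = 594×10 + 3×88 + 7×52 = 5940 + 264 + 364 = 6568
P = 6706 / 6568 × 100 = 102.1011
Fisher = √(L × P) = √(102.3703 × 102.1011) = 102.2356

102.24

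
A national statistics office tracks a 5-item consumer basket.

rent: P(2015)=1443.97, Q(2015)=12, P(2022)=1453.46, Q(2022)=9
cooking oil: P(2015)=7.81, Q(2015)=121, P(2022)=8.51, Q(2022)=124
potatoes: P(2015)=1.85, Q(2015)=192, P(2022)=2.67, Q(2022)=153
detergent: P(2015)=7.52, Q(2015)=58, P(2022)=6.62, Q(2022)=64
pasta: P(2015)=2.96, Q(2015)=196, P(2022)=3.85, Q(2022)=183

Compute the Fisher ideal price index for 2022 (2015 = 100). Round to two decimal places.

102.54

Laspeyres component (base-period weights):
ΣP(2022)Q(2015) = 1453.46×12 + 8.51×121 + 2.67×192 + 6.62×58 + 3.85×196 = 17441.52 + 1029.71 + 512.64 + 383.96 + 754.6 = 20122.43
ΣP(2015)Q(2015) = 1443.97×12 + 7.81×121 + 1.85×192 + 7.52×58 + 2.96×196 = 17327.64 + 945.01 + 355.2 + 436.16 + 580.16 = 19644.17
L = 20122.43 / 19644.17 × 100 = 102.4346
Paasche component (current-period weights):
ΣP(2022)Q(2022) = 1453.46×9 + 8.51×124 + 2.67×153 + 6.62×64 + 3.85×183 = 13081.14 + 1055.24 + 408.51 + 423.68 + 704.55 = 15673.12
ΣP(2015)Q(2022) = 1443.97×9 + 7.81×124 + 1.85×153 + 7.52×64 + 2.96×183 = 12995.73 + 968.44 + 283.05 + 481.28 + 541.68 = 15270.18
P = 15673.12 / 15270.18 × 100 = 102.6387
Fisher = √(L × P) = √(102.4346 × 102.6387) = 102.5366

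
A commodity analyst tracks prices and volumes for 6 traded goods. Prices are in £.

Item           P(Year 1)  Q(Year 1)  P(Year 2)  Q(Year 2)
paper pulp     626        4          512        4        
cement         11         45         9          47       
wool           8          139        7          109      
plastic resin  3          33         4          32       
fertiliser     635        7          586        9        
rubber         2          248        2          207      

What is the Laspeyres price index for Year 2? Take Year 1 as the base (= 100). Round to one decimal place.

Laspeyres price index uses base-period quantities as weights.
ΣP(Year 2)·Q(Year 1) = 512×4 + 9×45 + 7×139 + 4×33 + 586×7 + 2×248 = 2048 + 405 + 973 + 132 + 4102 + 496 = 8156
ΣP(Year 1)·Q(Year 1) = 626×4 + 11×45 + 8×139 + 3×33 + 635×7 + 2×248 = 2504 + 495 + 1112 + 99 + 4445 + 496 = 9151
Index = 8156 / 9151 × 100 = 89.1269

89.1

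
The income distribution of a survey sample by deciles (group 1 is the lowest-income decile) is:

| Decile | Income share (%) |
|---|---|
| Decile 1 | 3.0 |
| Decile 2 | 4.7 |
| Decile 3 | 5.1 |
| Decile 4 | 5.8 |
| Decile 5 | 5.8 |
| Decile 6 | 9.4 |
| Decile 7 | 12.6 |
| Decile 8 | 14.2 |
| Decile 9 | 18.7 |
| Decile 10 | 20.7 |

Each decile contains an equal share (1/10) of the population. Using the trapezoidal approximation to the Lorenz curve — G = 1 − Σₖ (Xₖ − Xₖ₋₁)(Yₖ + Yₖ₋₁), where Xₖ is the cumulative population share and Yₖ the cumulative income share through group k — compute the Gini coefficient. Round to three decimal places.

Cumulative income shares Yₖ: 0.0300, 0.0770, 0.1280, 0.1860, 0.2440, 0.3380, 0.4640, 0.6060, 0.7930, 1.0000
Σ (Xₖ−Xₖ₋₁)(Yₖ+Yₖ₋₁) = (1/10)(0.0300+0.0000) + (1/10)(0.0770+0.0300) + (1/10)(0.1280+0.0770) + (1/10)(0.1860+0.1280) + (1/10)(0.2440+0.1860) + (1/10)(0.3380+0.2440) + (1/10)(0.4640+0.3380) + (1/10)(0.6060+0.4640) + (1/10)(0.7930+0.6060) + (1/10)(1.0000+0.7930)
  = 0.0030 + 0.0107 + 0.0205 + 0.0314 + 0.0430 + 0.0582 + 0.0802 + 0.1070 + 0.1399 + 0.1793 = 0.6732
G = 1 − 0.6732 = 0.3268

0.327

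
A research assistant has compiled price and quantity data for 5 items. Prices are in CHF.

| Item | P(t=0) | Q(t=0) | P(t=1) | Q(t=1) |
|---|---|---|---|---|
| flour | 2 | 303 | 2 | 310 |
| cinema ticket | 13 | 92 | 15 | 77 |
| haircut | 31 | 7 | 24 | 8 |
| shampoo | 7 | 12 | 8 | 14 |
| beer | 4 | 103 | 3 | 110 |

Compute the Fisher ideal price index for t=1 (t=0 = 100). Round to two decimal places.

Laspeyres component (base-period weights):
ΣP(t=1)Q(t=0) = 2×303 + 15×92 + 24×7 + 8×12 + 3×103 = 606 + 1380 + 168 + 96 + 309 = 2559
ΣP(t=0)Q(t=0) = 2×303 + 13×92 + 31×7 + 7×12 + 4×103 = 606 + 1196 + 217 + 84 + 412 = 2515
L = 2559 / 2515 × 100 = 101.7495
Paasche component (current-period weights):
ΣP(t=1)Q(t=1) = 2×310 + 15×77 + 24×8 + 8×14 + 3×110 = 620 + 1155 + 192 + 112 + 330 = 2409
ΣP(t=0)Q(t=1) = 2×310 + 13×77 + 31×8 + 7×14 + 4×110 = 620 + 1001 + 248 + 98 + 440 = 2407
P = 2409 / 2407 × 100 = 100.0831
Fisher = √(L × P) = √(101.7495 × 100.0831) = 100.9129

100.91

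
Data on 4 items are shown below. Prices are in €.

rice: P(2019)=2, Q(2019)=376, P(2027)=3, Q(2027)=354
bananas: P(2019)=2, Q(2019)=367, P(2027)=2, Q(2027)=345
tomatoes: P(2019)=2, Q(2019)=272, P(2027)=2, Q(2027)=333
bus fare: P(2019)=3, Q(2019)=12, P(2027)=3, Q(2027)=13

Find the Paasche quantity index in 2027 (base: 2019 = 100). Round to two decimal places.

100.61

Paasche quantity index uses current-period prices as weights.
ΣP(2027)·Q(2027) = 3×354 + 2×345 + 2×333 + 3×13 = 1062 + 690 + 666 + 39 = 2457
ΣP(2027)·Q(2019) = 3×376 + 2×367 + 2×272 + 3×12 = 1128 + 734 + 544 + 36 = 2442
Index = 2457 / 2442 × 100 = 100.6143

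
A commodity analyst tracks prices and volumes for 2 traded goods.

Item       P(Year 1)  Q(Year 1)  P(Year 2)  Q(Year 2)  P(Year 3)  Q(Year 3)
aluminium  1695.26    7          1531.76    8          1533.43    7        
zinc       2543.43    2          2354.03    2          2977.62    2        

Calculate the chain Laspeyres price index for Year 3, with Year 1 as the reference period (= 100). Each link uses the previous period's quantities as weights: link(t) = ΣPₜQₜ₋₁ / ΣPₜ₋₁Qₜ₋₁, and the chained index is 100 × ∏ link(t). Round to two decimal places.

97.78

Link Year 1→Year 2:
ΣP(Year 2)Q(Year 1) = 1531.76×7 + 2354.03×2 = 10722.32 + 4708.06 = 15430.38
ΣP(Year 1)Q(Year 1) = 1695.26×7 + 2543.43×2 = 11866.82 + 5086.86 = 16953.68
link = 15430.38/16953.68 = 0.910149
Link Year 2→Year 3:
ΣP(Year 3)Q(Year 2) = 1533.43×8 + 2977.62×2 = 12267.44 + 5955.24 = 18222.68
ΣP(Year 2)Q(Year 2) = 1531.76×8 + 2354.03×2 = 12254.08 + 4708.06 = 16962.14
link = 18222.68/16962.14 = 1.074315
Chained index = 100 × 0.910149 × 1.074315 = 97.7787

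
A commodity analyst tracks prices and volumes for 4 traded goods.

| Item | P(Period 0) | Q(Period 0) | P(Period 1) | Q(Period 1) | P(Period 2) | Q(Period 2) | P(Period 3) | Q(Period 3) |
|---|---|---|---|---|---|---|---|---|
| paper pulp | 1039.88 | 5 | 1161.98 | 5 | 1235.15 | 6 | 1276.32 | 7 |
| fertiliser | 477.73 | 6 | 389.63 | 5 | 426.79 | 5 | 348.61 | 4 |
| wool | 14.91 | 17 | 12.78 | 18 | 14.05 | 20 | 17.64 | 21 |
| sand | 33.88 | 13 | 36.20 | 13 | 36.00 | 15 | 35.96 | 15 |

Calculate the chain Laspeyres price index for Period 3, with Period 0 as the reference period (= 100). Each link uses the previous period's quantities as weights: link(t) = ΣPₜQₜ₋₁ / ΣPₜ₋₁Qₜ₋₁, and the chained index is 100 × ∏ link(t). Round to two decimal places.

Link Period 0→Period 1:
ΣP(Period 1)Q(Period 0) = 1161.98×5 + 389.63×6 + 12.78×17 + 36.20×13 = 5809.9 + 2337.78 + 217.26 + 470.6 = 8835.54
ΣP(Period 0)Q(Period 0) = 1039.88×5 + 477.73×6 + 14.91×17 + 33.88×13 = 5199.4 + 2866.38 + 253.47 + 440.44 = 8759.69
link = 8835.54/8759.69 = 1.008659
Link Period 1→Period 2:
ΣP(Period 2)Q(Period 1) = 1235.15×5 + 426.79×5 + 14.05×18 + 36.00×13 = 6175.75 + 2133.95 + 252.9 + 468 = 9030.6
ΣP(Period 1)Q(Period 1) = 1161.98×5 + 389.63×5 + 12.78×18 + 36.20×13 = 5809.9 + 1948.15 + 230.04 + 470.6 = 8458.69
link = 9030.6/8458.69 = 1.067612
Link Period 2→Period 3:
ΣP(Period 3)Q(Period 2) = 1276.32×6 + 348.61×5 + 17.64×20 + 35.96×15 = 7657.92 + 1743.05 + 352.8 + 539.4 = 10293.17
ΣP(Period 2)Q(Period 2) = 1235.15×6 + 426.79×5 + 14.05×20 + 36.00×15 = 7410.9 + 2133.95 + 281 + 540 = 10365.85
link = 10293.17/10365.85 = 0.992989
Chained index = 100 × 1.008659 × 1.067612 × 0.992989 = 106.9306

106.93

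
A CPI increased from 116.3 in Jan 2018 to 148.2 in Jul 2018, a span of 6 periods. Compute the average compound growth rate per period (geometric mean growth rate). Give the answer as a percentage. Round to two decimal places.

Growth factor = (148.2/116.3)^(1/6) = (1.274291)^(1/6) = 1.041225
Growth rate = 1.041225 − 1 = 0.041225 = 4.1225%

4.12%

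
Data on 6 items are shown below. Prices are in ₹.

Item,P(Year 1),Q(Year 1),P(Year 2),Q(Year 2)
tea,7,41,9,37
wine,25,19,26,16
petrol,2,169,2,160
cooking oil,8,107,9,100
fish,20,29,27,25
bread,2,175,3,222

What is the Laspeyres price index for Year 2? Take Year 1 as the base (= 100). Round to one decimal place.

120.3

Laspeyres price index uses base-period quantities as weights.
ΣP(Year 2)·Q(Year 1) = 9×41 + 26×19 + 2×169 + 9×107 + 27×29 + 3×175 = 369 + 494 + 338 + 963 + 783 + 525 = 3472
ΣP(Year 1)·Q(Year 1) = 7×41 + 25×19 + 2×169 + 8×107 + 20×29 + 2×175 = 287 + 475 + 338 + 856 + 580 + 350 = 2886
Index = 3472 / 2886 × 100 = 120.3049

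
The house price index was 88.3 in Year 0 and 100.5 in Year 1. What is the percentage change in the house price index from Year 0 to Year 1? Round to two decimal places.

13.82%

Change = (100.5 − 88.3) / 88.3 × 100
       = 12.2 / 88.3 × 100 = 13.8165%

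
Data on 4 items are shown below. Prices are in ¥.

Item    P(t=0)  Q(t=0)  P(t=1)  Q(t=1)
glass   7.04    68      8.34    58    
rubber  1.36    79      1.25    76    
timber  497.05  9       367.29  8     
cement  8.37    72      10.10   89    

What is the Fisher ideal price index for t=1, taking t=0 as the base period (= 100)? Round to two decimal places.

Laspeyres component (base-period weights):
ΣP(t=1)Q(t=0) = 8.34×68 + 1.25×79 + 367.29×9 + 10.10×72 = 567.12 + 98.75 + 3305.61 + 727.2 = 4698.68
ΣP(t=0)Q(t=0) = 7.04×68 + 1.36×79 + 497.05×9 + 8.37×72 = 478.72 + 107.44 + 4473.45 + 602.64 = 5662.25
L = 4698.68 / 5662.25 × 100 = 82.9826
Paasche component (current-period weights):
ΣP(t=1)Q(t=1) = 8.34×58 + 1.25×76 + 367.29×8 + 10.10×89 = 483.72 + 95 + 2938.32 + 898.9 = 4415.94
ΣP(t=0)Q(t=1) = 7.04×58 + 1.36×76 + 497.05×8 + 8.37×89 = 408.32 + 103.36 + 3976.4 + 744.93 = 5233.01
P = 4415.94 / 5233.01 × 100 = 84.3862
Fisher = √(L × P) = √(82.9826 × 84.3862) = 83.6815

83.68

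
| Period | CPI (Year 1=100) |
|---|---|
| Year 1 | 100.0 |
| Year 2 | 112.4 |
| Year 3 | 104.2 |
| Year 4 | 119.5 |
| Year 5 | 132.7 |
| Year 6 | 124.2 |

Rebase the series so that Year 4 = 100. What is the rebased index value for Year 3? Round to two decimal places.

87.20

Rebased(Year 3) = 104.2 / 119.5 × 100 = 87.1967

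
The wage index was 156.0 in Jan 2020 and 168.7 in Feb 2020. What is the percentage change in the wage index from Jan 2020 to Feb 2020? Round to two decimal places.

8.14%

Change = (168.7 − 156.0) / 156.0 × 100
       = 12.7 / 156.0 × 100 = 8.1410%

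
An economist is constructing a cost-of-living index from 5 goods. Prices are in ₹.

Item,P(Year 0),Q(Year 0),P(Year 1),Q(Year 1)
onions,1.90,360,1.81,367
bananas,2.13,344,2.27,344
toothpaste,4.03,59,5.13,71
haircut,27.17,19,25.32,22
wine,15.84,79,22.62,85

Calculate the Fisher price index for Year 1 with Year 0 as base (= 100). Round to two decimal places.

117.08

Laspeyres component (base-period weights):
ΣP(Year 1)Q(Year 0) = 1.81×360 + 2.27×344 + 5.13×59 + 25.32×19 + 22.62×79 = 651.6 + 780.88 + 302.67 + 481.08 + 1786.98 = 4003.21
ΣP(Year 0)Q(Year 0) = 1.90×360 + 2.13×344 + 4.03×59 + 27.17×19 + 15.84×79 = 684 + 732.72 + 237.77 + 516.23 + 1251.36 = 3422.08
L = 4003.21 / 3422.08 × 100 = 116.9818
Paasche component (current-period weights):
ΣP(Year 1)Q(Year 1) = 1.81×367 + 2.27×344 + 5.13×71 + 25.32×22 + 22.62×85 = 664.27 + 780.88 + 364.23 + 557.04 + 1922.7 = 4289.12
ΣP(Year 0)Q(Year 1) = 1.90×367 + 2.13×344 + 4.03×71 + 27.17×22 + 15.84×85 = 697.3 + 732.72 + 286.13 + 597.74 + 1346.4 = 3660.29
P = 4289.12 / 3660.29 × 100 = 117.1798
Fisher = √(L × P) = √(116.9818 × 117.1798) = 117.0807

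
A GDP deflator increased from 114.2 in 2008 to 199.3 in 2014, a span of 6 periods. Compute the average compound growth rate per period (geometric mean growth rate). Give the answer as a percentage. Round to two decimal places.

9.73%

Growth factor = (199.3/114.2)^(1/6) = (1.745184)^(1/6) = 1.097253
Growth rate = 1.097253 − 1 = 0.097253 = 9.7253%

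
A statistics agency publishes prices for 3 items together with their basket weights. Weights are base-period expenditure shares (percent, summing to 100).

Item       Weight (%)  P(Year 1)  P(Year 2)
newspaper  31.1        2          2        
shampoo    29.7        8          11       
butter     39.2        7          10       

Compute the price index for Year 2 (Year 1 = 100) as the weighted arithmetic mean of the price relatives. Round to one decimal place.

127.9

newspaper: 31.1 × (2/2) = 31.1 × 1.000000 = 31.1000
shampoo: 29.7 × (11/8) = 29.7 × 1.375000 = 40.8375
butter: 39.2 × (10/7) = 39.2 × 1.428571 = 56.0000
Index = Σ wᵢ·(p₁ᵢ/p₀ᵢ) = 31.1000 + 40.8375 + 56.0000 = 127.9375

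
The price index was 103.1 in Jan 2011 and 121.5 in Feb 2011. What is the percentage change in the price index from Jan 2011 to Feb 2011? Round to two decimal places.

Change = (121.5 − 103.1) / 103.1 × 100
       = 18.4 / 103.1 × 100 = 17.8468%

17.85%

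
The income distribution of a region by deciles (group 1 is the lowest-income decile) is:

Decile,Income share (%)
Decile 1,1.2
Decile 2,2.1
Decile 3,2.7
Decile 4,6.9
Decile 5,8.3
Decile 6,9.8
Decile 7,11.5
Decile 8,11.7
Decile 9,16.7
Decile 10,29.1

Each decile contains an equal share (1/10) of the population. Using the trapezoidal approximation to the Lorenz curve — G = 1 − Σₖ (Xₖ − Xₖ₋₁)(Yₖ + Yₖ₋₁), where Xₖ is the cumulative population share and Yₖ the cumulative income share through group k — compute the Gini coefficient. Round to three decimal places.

Cumulative income shares Yₖ: 0.0120, 0.0330, 0.0600, 0.1290, 0.2120, 0.3100, 0.4250, 0.5420, 0.7090, 1.0000
Σ (Xₖ−Xₖ₋₁)(Yₖ+Yₖ₋₁) = (1/10)(0.0120+0.0000) + (1/10)(0.0330+0.0120) + (1/10)(0.0600+0.0330) + (1/10)(0.1290+0.0600) + (1/10)(0.2120+0.1290) + (1/10)(0.3100+0.2120) + (1/10)(0.4250+0.3100) + (1/10)(0.5420+0.4250) + (1/10)(0.7090+0.5420) + (1/10)(1.0000+0.7090)
  = 0.0012 + 0.0045 + 0.0093 + 0.0189 + 0.0341 + 0.0522 + 0.0735 + 0.0967 + 0.1251 + 0.1709 = 0.5864
G = 1 − 0.5864 = 0.4136

0.414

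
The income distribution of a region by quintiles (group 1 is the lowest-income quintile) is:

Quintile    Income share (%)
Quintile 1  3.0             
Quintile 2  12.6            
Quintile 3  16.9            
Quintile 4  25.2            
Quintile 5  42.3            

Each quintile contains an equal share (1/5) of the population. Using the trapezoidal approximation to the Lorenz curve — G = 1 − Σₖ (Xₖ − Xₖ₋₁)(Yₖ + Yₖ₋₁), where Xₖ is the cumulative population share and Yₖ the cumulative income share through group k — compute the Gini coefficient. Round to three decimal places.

0.365

Cumulative income shares Yₖ: 0.0300, 0.1560, 0.3250, 0.5770, 1.0000
Σ (Xₖ−Xₖ₋₁)(Yₖ+Yₖ₋₁) = (1/5)(0.0300+0.0000) + (1/5)(0.1560+0.0300) + (1/5)(0.3250+0.1560) + (1/5)(0.5770+0.3250) + (1/5)(1.0000+0.5770)
  = 0.0060 + 0.0372 + 0.0962 + 0.1804 + 0.3154 = 0.6352
G = 1 − 0.6352 = 0.3648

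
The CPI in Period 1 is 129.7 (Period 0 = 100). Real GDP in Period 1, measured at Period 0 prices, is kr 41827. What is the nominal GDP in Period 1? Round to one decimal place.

Nominal = Real × (Index/100) = 41827 × (129.7/100)
        = 41827 × 1.297 = 54249.6190

54249.6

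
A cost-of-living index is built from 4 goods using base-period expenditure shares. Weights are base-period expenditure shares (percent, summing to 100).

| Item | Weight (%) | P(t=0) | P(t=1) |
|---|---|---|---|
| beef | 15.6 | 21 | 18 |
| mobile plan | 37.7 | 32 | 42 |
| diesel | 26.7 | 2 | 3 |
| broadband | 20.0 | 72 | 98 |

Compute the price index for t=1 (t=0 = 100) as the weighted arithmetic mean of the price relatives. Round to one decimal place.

130.1

beef: 15.6 × (18/21) = 15.6 × 0.857143 = 13.3714
mobile plan: 37.7 × (42/32) = 37.7 × 1.312500 = 49.4813
diesel: 26.7 × (3/2) = 26.7 × 1.500000 = 40.0500
broadband: 20.0 × (98/72) = 20.0 × 1.361111 = 27.2222
Index = Σ wᵢ·(p₁ᵢ/p₀ᵢ) = 13.3714 + 49.4813 + 40.0500 + 27.2222 = 130.1249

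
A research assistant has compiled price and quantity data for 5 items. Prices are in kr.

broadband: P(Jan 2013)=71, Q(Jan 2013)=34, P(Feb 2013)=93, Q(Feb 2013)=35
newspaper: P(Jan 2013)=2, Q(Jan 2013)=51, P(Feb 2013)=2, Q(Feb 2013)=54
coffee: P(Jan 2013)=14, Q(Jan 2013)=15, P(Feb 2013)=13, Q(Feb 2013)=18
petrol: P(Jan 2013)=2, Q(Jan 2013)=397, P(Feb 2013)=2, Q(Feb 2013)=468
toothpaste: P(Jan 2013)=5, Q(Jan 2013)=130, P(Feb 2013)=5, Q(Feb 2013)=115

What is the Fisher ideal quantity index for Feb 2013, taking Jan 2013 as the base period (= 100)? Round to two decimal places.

Laspeyres component (base-period weights):
ΣP(Jan 2013)Q(Feb 2013) = 71×35 + 2×54 + 14×18 + 2×468 + 5×115 = 2485 + 108 + 252 + 936 + 575 = 4356
ΣP(Jan 2013)Q(Jan 2013) = 71×34 + 2×51 + 14×15 + 2×397 + 5×130 = 2414 + 102 + 210 + 794 + 650 = 4170
L = 4356 / 4170 × 100 = 104.4604
Paasche component (current-period weights):
ΣP(Feb 2013)Q(Feb 2013) = 93×35 + 2×54 + 13×18 + 2×468 + 5×115 = 3255 + 108 + 234 + 936 + 575 = 5108
ΣP(Feb 2013)Q(Jan 2013) = 93×34 + 2×51 + 13×15 + 2×397 + 5×130 = 3162 + 102 + 195 + 794 + 650 = 4903
P = 5108 / 4903 × 100 = 104.1811
Fisher = √(L × P) = √(104.4604 × 104.1811) = 104.3207

104.32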